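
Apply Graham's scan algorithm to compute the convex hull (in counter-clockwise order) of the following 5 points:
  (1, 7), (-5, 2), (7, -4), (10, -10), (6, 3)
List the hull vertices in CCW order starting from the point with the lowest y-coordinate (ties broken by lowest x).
Hull (CCW) = [(10, -10), (6, 3), (1, 7), (-5, 2)]

Graham scan procedure:
  1. Find the pivot p₀ = point with lowest y (tie → lowest x): (10, -10).
  2. Sort the remaining points by polar angle around p₀.
  3. Walk through sorted points, maintaining a stack; pop the top while the last three entries make a non-left turn (cross product ≤ 0).
  4. Final stack is the convex hull in CCW order: (10, -10), (6, 3), (1, 7), (-5, 2).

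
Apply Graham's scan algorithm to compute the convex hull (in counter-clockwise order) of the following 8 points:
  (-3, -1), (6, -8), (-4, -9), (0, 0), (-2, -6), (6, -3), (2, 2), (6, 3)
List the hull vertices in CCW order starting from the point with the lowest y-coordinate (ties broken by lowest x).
Hull (CCW) = [(-4, -9), (6, -8), (6, 3), (2, 2), (-3, -1)]

Graham scan procedure:
  1. Find the pivot p₀ = point with lowest y (tie → lowest x): (-4, -9).
  2. Sort the remaining points by polar angle around p₀.
  3. Walk through sorted points, maintaining a stack; pop the top while the last three entries make a non-left turn (cross product ≤ 0).
  4. Final stack is the convex hull in CCW order: (-4, -9), (6, -8), (6, 3), (2, 2), (-3, -1).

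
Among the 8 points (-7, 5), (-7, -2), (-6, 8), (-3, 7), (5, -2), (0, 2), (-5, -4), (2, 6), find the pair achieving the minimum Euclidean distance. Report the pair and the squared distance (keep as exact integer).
Pair = ((-7, -2), (-5, -4)); squared distance = 8

Compute all C(8, 2) = 28 pairwise squared distances (x_i − x_j)² + (y_i − y_j)². The minimum is 8, attained by the pair ((-7, -2), (-5, -4)).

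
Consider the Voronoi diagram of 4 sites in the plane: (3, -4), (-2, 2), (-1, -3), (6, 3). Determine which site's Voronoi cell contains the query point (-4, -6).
Nearest site = (-1, -3)

The Voronoi cell of site s contains exactly those query points closer to s than to any other site. Compute squared distances from q = (-4, -6) to each site:
  (-1 − -4)² + (-3 − -6)² = 18
  (3 − -4)² + (-4 − -6)² = 53
  (-2 − -4)² + (2 − -6)² = 68
  (6 − -4)² + (3 − -6)² = 181
Minimum is attained by (-1, -3), so q lies in its Voronoi cell.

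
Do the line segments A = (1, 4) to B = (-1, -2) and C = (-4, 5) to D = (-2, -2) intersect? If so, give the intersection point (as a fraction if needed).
No (intersection of containing lines falls outside at least one segment)

Parametrize and solve: t = 33/26, s = 16/13. At least one of these is outside [0, 1], so the segments do not intersect.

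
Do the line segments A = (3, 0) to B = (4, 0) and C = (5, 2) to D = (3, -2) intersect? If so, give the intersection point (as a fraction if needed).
Yes; intersection at (4, 0) (t = 1 on AB, s = 1/2 on CD)

Parametrize AB as A + t(B − A) = (3 + 1 t, 0 + 0 t) and CD as C + s(D − C) = (5 + -2 s, 2 + -4 s). Solve the linear system for (t, s). Determinant = 4 ≠ 0, so a unique intersection of the containing lines exists. Solution: t = 1, s = 1/2 — both in [0, 1], so the segments cross. Intersection point: (4, 0).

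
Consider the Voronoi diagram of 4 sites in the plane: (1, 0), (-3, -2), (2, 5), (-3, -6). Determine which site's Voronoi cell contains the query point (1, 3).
Nearest site = (2, 5)

The Voronoi cell of site s contains exactly those query points closer to s than to any other site. Compute squared distances from q = (1, 3) to each site:
  (2 − 1)² + (5 − 3)² = 5
  (1 − 1)² + (0 − 3)² = 9
  (-3 − 1)² + (-2 − 3)² = 41
  (-3 − 1)² + (-6 − 3)² = 97
Minimum is attained by (2, 5), so q lies in its Voronoi cell.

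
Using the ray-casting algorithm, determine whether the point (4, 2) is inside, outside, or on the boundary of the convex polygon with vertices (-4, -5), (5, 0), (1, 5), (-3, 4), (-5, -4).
The point (4, 2) lies strictly outside the polygon

Cast a horizontal ray to the right from the query point and count how many polygon edges it crosses (each edge strictly once or zero times, handled with the usual half-open convention). 
Parity of crossings → even ⇒ outside.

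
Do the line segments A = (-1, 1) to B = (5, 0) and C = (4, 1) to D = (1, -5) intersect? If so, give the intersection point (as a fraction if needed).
Yes; intersection at (47/13, 3/13) (t = 10/13 on AB, s = 5/39 on CD)

Parametrize AB as A + t(B − A) = (-1 + 6 t, 1 + -1 t) and CD as C + s(D − C) = (4 + -3 s, 1 + -6 s). Solve the linear system for (t, s). Determinant = 39 ≠ 0, so a unique intersection of the containing lines exists. Solution: t = 10/13, s = 5/39 — both in [0, 1], so the segments cross. Intersection point: (47/13, 3/13).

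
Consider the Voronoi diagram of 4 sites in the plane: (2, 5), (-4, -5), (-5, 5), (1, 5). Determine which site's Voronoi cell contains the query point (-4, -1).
Nearest site = (-4, -5)

The Voronoi cell of site s contains exactly those query points closer to s than to any other site. Compute squared distances from q = (-4, -1) to each site:
  (-4 − -4)² + (-5 − -1)² = 16
  (-5 − -4)² + (5 − -1)² = 37
  (1 − -4)² + (5 − -1)² = 61
  (2 − -4)² + (5 − -1)² = 72
Minimum is attained by (-4, -5), so q lies in its Voronoi cell.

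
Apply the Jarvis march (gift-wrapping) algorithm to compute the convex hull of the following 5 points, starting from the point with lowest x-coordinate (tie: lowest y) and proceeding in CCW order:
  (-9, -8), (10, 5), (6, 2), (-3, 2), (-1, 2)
Hull (CCW) = [(-9, -8), (6, 2), (10, 5), (-3, 2)]

Jarvis march: at each step, from the current hull vertex p, select the next vertex q as the point such that every other point lies strictly to the left of (or on) the directed line p → q. (Equivalently: for every other point r, the cross product (q − p) × (r − p) ≥ 0.)
Starting point (lowest x, tie lowest y): (-9, -8). Wrap until returning to start. Resulting hull: (-9, -8), (6, 2), (10, 5), (-3, 2).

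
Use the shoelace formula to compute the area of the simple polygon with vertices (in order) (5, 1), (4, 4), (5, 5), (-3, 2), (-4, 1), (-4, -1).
Area = 55/2

Shoelace formula: Area = (1/2) |Σ_i (x_i · y_{i+1} − x_{i+1} · y_i)| (indices mod n). Compute each cross term:
  (5)(4) − (4)(1) = 16
  (4)(5) − (5)(4) = 0
  (5)(2) − (-3)(5) = 25
  (-3)(1) − (-4)(2) = 5
  (-4)(-1) − (-4)(1) = 8
  (-4)(1) − (5)(-1) = 1
Sum = 55, so (signed) Area = 55/2 = 55/2, |Area| = 55/2.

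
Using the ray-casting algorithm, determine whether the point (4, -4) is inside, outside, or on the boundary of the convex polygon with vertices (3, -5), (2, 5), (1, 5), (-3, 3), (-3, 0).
The point (4, -4) lies strictly outside the polygon

Cast a horizontal ray to the right from the query point and count how many polygon edges it crosses (each edge strictly once or zero times, handled with the usual half-open convention). 
Parity of crossings → even ⇒ outside.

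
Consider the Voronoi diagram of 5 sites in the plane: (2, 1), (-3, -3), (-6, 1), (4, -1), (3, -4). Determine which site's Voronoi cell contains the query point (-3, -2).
Nearest site = (-3, -3)

The Voronoi cell of site s contains exactly those query points closer to s than to any other site. Compute squared distances from q = (-3, -2) to each site:
  (-3 − -3)² + (-3 − -2)² = 1
  (-6 − -3)² + (1 − -2)² = 18
  (2 − -3)² + (1 − -2)² = 34
  (3 − -3)² + (-4 − -2)² = 40
  (4 − -3)² + (-1 − -2)² = 50
Minimum is attained by (-3, -3), so q lies in its Voronoi cell.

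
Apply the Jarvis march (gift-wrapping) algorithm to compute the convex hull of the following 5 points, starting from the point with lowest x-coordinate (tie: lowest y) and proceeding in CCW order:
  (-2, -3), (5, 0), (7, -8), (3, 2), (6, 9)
Hull (CCW) = [(-2, -3), (7, -8), (6, 9)]

Jarvis march: at each step, from the current hull vertex p, select the next vertex q as the point such that every other point lies strictly to the left of (or on) the directed line p → q. (Equivalently: for every other point r, the cross product (q − p) × (r − p) ≥ 0.)
Starting point (lowest x, tie lowest y): (-2, -3). Wrap until returning to start. Resulting hull: (-2, -3), (7, -8), (6, 9).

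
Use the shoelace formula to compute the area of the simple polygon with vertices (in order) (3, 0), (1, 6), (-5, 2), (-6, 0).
Area = 31

Shoelace formula: Area = (1/2) |Σ_i (x_i · y_{i+1} − x_{i+1} · y_i)| (indices mod n). Compute each cross term:
  (3)(6) − (1)(0) = 18
  (1)(2) − (-5)(6) = 32
  (-5)(0) − (-6)(2) = 12
  (-6)(0) − (3)(0) = 0
Sum = 62, so (signed) Area = 62/2 = 31, |Area| = 31.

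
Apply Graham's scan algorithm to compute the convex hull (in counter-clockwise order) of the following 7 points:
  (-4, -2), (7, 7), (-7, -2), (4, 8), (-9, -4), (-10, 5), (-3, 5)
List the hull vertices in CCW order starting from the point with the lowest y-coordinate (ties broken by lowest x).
Hull (CCW) = [(-9, -4), (-4, -2), (7, 7), (4, 8), (-10, 5)]

Graham scan procedure:
  1. Find the pivot p₀ = point with lowest y (tie → lowest x): (-9, -4).
  2. Sort the remaining points by polar angle around p₀.
  3. Walk through sorted points, maintaining a stack; pop the top while the last three entries make a non-left turn (cross product ≤ 0).
  4. Final stack is the convex hull in CCW order: (-9, -4), (-4, -2), (7, 7), (4, 8), (-10, 5).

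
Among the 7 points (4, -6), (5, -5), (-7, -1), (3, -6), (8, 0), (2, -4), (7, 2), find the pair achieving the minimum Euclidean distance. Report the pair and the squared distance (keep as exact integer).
Pair = ((4, -6), (3, -6)); squared distance = 1

Compute all C(7, 2) = 21 pairwise squared distances (x_i − x_j)² + (y_i − y_j)². The minimum is 1, attained by the pair ((4, -6), (3, -6)).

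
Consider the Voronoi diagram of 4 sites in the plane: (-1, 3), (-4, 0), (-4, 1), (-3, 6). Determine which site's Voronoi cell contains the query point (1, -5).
Nearest site = (-4, 0)

The Voronoi cell of site s contains exactly those query points closer to s than to any other site. Compute squared distances from q = (1, -5) to each site:
  (-4 − 1)² + (0 − -5)² = 50
  (-4 − 1)² + (1 − -5)² = 61
  (-1 − 1)² + (3 − -5)² = 68
  (-3 − 1)² + (6 − -5)² = 137
Minimum is attained by (-4, 0), so q lies in its Voronoi cell.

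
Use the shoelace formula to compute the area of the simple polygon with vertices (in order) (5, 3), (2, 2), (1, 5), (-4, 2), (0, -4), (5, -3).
Area = 50

Shoelace formula: Area = (1/2) |Σ_i (x_i · y_{i+1} − x_{i+1} · y_i)| (indices mod n). Compute each cross term:
  (5)(2) − (2)(3) = 4
  (2)(5) − (1)(2) = 8
  (1)(2) − (-4)(5) = 22
  (-4)(-4) − (0)(2) = 16
  (0)(-3) − (5)(-4) = 20
  (5)(3) − (5)(-3) = 30
Sum = 100, so (signed) Area = 100/2 = 50, |Area| = 50.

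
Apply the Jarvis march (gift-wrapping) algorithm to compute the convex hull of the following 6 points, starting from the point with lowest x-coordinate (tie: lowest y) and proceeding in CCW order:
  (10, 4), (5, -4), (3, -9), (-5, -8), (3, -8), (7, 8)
Hull (CCW) = [(-5, -8), (3, -9), (10, 4), (7, 8)]

Jarvis march: at each step, from the current hull vertex p, select the next vertex q as the point such that every other point lies strictly to the left of (or on) the directed line p → q. (Equivalently: for every other point r, the cross product (q − p) × (r − p) ≥ 0.)
Starting point (lowest x, tie lowest y): (-5, -8). Wrap until returning to start. Resulting hull: (-5, -8), (3, -9), (10, 4), (7, 8).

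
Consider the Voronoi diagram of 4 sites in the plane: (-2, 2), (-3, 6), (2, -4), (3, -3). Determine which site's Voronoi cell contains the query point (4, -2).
Nearest site = (3, -3)

The Voronoi cell of site s contains exactly those query points closer to s than to any other site. Compute squared distances from q = (4, -2) to each site:
  (3 − 4)² + (-3 − -2)² = 2
  (2 − 4)² + (-4 − -2)² = 8
  (-2 − 4)² + (2 − -2)² = 52
  (-3 − 4)² + (6 − -2)² = 113
Minimum is attained by (3, -3), so q lies in its Voronoi cell.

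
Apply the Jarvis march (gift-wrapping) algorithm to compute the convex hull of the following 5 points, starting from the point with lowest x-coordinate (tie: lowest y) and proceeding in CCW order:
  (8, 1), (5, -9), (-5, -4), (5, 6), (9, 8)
Hull (CCW) = [(-5, -4), (5, -9), (8, 1), (9, 8), (5, 6)]

Jarvis march: at each step, from the current hull vertex p, select the next vertex q as the point such that every other point lies strictly to the left of (or on) the directed line p → q. (Equivalently: for every other point r, the cross product (q − p) × (r − p) ≥ 0.)
Starting point (lowest x, tie lowest y): (-5, -4). Wrap until returning to start. Resulting hull: (-5, -4), (5, -9), (8, 1), (9, 8), (5, 6).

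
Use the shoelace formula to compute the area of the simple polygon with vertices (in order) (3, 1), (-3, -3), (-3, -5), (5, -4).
Area = 27

Shoelace formula: Area = (1/2) |Σ_i (x_i · y_{i+1} − x_{i+1} · y_i)| (indices mod n). Compute each cross term:
  (3)(-3) − (-3)(1) = -6
  (-3)(-5) − (-3)(-3) = 6
  (-3)(-4) − (5)(-5) = 37
  (5)(1) − (3)(-4) = 17
Sum = 54, so (signed) Area = 54/2 = 27, |Area| = 27.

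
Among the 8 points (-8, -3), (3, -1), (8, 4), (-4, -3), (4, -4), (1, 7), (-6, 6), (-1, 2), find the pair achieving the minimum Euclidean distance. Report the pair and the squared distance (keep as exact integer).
Pair = ((3, -1), (4, -4)); squared distance = 10

Compute all C(8, 2) = 28 pairwise squared distances (x_i − x_j)² + (y_i − y_j)². The minimum is 10, attained by the pair ((3, -1), (4, -4)).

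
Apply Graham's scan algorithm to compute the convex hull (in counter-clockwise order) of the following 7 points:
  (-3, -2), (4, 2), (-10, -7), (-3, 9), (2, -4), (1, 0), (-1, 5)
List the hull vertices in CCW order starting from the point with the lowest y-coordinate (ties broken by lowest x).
Hull (CCW) = [(-10, -7), (2, -4), (4, 2), (-3, 9)]

Graham scan procedure:
  1. Find the pivot p₀ = point with lowest y (tie → lowest x): (-10, -7).
  2. Sort the remaining points by polar angle around p₀.
  3. Walk through sorted points, maintaining a stack; pop the top while the last three entries make a non-left turn (cross product ≤ 0).
  4. Final stack is the convex hull in CCW order: (-10, -7), (2, -4), (4, 2), (-3, 9).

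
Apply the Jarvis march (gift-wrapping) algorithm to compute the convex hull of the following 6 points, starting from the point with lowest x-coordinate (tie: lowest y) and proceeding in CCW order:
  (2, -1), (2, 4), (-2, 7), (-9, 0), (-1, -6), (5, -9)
Hull (CCW) = [(-9, 0), (-1, -6), (5, -9), (2, 4), (-2, 7)]

Jarvis march: at each step, from the current hull vertex p, select the next vertex q as the point such that every other point lies strictly to the left of (or on) the directed line p → q. (Equivalently: for every other point r, the cross product (q − p) × (r − p) ≥ 0.)
Starting point (lowest x, tie lowest y): (-9, 0). Wrap until returning to start. Resulting hull: (-9, 0), (-1, -6), (5, -9), (2, 4), (-2, 7).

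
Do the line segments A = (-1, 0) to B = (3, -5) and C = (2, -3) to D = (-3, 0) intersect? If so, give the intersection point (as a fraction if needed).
Yes; intersection at (11/13, -30/13) (t = 6/13 on AB, s = 3/13 on CD)

Parametrize AB as A + t(B − A) = (-1 + 4 t, 0 + -5 t) and CD as C + s(D − C) = (2 + -5 s, -3 + 3 s). Solve the linear system for (t, s). Determinant = 13 ≠ 0, so a unique intersection of the containing lines exists. Solution: t = 6/13, s = 3/13 — both in [0, 1], so the segments cross. Intersection point: (11/13, -30/13).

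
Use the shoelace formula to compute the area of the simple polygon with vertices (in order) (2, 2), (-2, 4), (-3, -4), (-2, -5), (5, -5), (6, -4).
Area = 52

Shoelace formula: Area = (1/2) |Σ_i (x_i · y_{i+1} − x_{i+1} · y_i)| (indices mod n). Compute each cross term:
  (2)(4) − (-2)(2) = 12
  (-2)(-4) − (-3)(4) = 20
  (-3)(-5) − (-2)(-4) = 7
  (-2)(-5) − (5)(-5) = 35
  (5)(-4) − (6)(-5) = 10
  (6)(2) − (2)(-4) = 20
Sum = 104, so (signed) Area = 104/2 = 52, |Area| = 52.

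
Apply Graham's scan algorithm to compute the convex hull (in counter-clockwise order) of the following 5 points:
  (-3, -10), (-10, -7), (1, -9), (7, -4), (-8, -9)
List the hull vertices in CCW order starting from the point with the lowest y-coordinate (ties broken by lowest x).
Hull (CCW) = [(-3, -10), (1, -9), (7, -4), (-10, -7), (-8, -9)]

Graham scan procedure:
  1. Find the pivot p₀ = point with lowest y (tie → lowest x): (-3, -10).
  2. Sort the remaining points by polar angle around p₀.
  3. Walk through sorted points, maintaining a stack; pop the top while the last three entries make a non-left turn (cross product ≤ 0).
  4. Final stack is the convex hull in CCW order: (-3, -10), (1, -9), (7, -4), (-10, -7), (-8, -9).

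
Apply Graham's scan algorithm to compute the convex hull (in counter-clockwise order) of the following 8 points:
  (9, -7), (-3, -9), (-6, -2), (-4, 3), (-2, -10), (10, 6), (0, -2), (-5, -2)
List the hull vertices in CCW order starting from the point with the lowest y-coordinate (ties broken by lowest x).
Hull (CCW) = [(-2, -10), (9, -7), (10, 6), (-4, 3), (-6, -2), (-3, -9)]

Graham scan procedure:
  1. Find the pivot p₀ = point with lowest y (tie → lowest x): (-2, -10).
  2. Sort the remaining points by polar angle around p₀.
  3. Walk through sorted points, maintaining a stack; pop the top while the last three entries make a non-left turn (cross product ≤ 0).
  4. Final stack is the convex hull in CCW order: (-2, -10), (9, -7), (10, 6), (-4, 3), (-6, -2), (-3, -9).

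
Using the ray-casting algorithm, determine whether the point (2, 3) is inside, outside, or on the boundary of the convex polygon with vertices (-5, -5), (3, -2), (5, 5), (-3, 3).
The point (2, 3) lies strictly inside the polygon

Cast a horizontal ray to the right from the query point and count how many polygon edges it crosses (each edge strictly once or zero times, handled with the usual half-open convention). 
Parity of crossings → odd ⇒ inside.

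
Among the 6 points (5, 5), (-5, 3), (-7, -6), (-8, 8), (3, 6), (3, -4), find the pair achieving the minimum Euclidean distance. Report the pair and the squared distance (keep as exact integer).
Pair = ((5, 5), (3, 6)); squared distance = 5

Compute all C(6, 2) = 15 pairwise squared distances (x_i − x_j)² + (y_i − y_j)². The minimum is 5, attained by the pair ((5, 5), (3, 6)).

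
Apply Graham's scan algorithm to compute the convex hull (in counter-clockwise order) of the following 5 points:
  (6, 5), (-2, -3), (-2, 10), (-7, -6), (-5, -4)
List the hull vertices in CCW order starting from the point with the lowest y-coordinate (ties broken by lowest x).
Hull (CCW) = [(-7, -6), (-2, -3), (6, 5), (-2, 10)]

Graham scan procedure:
  1. Find the pivot p₀ = point with lowest y (tie → lowest x): (-7, -6).
  2. Sort the remaining points by polar angle around p₀.
  3. Walk through sorted points, maintaining a stack; pop the top while the last three entries make a non-left turn (cross product ≤ 0).
  4. Final stack is the convex hull in CCW order: (-7, -6), (-2, -3), (6, 5), (-2, 10).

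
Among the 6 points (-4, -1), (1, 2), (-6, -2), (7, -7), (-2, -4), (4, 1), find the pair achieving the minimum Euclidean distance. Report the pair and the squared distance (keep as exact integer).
Pair = ((-4, -1), (-6, -2)); squared distance = 5

Compute all C(6, 2) = 15 pairwise squared distances (x_i − x_j)² + (y_i − y_j)². The minimum is 5, attained by the pair ((-4, -1), (-6, -2)).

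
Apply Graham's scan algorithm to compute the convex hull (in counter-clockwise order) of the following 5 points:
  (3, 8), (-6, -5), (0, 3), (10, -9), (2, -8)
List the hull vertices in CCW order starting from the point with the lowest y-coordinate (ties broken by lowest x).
Hull (CCW) = [(10, -9), (3, 8), (-6, -5), (2, -8)]

Graham scan procedure:
  1. Find the pivot p₀ = point with lowest y (tie → lowest x): (10, -9).
  2. Sort the remaining points by polar angle around p₀.
  3. Walk through sorted points, maintaining a stack; pop the top while the last three entries make a non-left turn (cross product ≤ 0).
  4. Final stack is the convex hull in CCW order: (10, -9), (3, 8), (-6, -5), (2, -8).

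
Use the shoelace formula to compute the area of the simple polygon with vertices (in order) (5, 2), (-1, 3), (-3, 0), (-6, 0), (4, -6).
Area = 50

Shoelace formula: Area = (1/2) |Σ_i (x_i · y_{i+1} − x_{i+1} · y_i)| (indices mod n). Compute each cross term:
  (5)(3) − (-1)(2) = 17
  (-1)(0) − (-3)(3) = 9
  (-3)(0) − (-6)(0) = 0
  (-6)(-6) − (4)(0) = 36
  (4)(2) − (5)(-6) = 38
Sum = 100, so (signed) Area = 100/2 = 50, |Area| = 50.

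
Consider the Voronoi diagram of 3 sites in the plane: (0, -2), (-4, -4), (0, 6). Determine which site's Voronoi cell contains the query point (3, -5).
Nearest site = (0, -2)

The Voronoi cell of site s contains exactly those query points closer to s than to any other site. Compute squared distances from q = (3, -5) to each site:
  (0 − 3)² + (-2 − -5)² = 18
  (-4 − 3)² + (-4 − -5)² = 50
  (0 − 3)² + (6 − -5)² = 130
Minimum is attained by (0, -2), so q lies in its Voronoi cell.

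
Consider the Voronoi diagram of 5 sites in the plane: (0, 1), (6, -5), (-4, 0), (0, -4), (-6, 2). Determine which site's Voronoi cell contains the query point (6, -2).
Nearest site = (6, -5)

The Voronoi cell of site s contains exactly those query points closer to s than to any other site. Compute squared distances from q = (6, -2) to each site:
  (6 − 6)² + (-5 − -2)² = 9
  (0 − 6)² + (-4 − -2)² = 40
  (0 − 6)² + (1 − -2)² = 45
  (-4 − 6)² + (0 − -2)² = 104
  (-6 − 6)² + (2 − -2)² = 160
Minimum is attained by (6, -5), so q lies in its Voronoi cell.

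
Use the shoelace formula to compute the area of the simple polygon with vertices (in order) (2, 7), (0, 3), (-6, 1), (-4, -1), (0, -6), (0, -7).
Area = 36

Shoelace formula: Area = (1/2) |Σ_i (x_i · y_{i+1} − x_{i+1} · y_i)| (indices mod n). Compute each cross term:
  (2)(3) − (0)(7) = 6
  (0)(1) − (-6)(3) = 18
  (-6)(-1) − (-4)(1) = 10
  (-4)(-6) − (0)(-1) = 24
  (0)(-7) − (0)(-6) = 0
  (0)(7) − (2)(-7) = 14
Sum = 72, so (signed) Area = 72/2 = 36, |Area| = 36.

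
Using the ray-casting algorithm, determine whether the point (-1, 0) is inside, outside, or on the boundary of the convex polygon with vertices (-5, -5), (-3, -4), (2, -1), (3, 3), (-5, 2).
The point (-1, 0) lies strictly inside the polygon

Cast a horizontal ray to the right from the query point and count how many polygon edges it crosses (each edge strictly once or zero times, handled with the usual half-open convention). 
Parity of crossings → odd ⇒ inside.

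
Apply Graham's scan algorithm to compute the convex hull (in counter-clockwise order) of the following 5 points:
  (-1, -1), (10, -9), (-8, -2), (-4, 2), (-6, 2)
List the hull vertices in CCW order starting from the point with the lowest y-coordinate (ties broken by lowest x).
Hull (CCW) = [(10, -9), (-4, 2), (-6, 2), (-8, -2)]

Graham scan procedure:
  1. Find the pivot p₀ = point with lowest y (tie → lowest x): (10, -9).
  2. Sort the remaining points by polar angle around p₀.
  3. Walk through sorted points, maintaining a stack; pop the top while the last three entries make a non-left turn (cross product ≤ 0).
  4. Final stack is the convex hull in CCW order: (10, -9), (-4, 2), (-6, 2), (-8, -2).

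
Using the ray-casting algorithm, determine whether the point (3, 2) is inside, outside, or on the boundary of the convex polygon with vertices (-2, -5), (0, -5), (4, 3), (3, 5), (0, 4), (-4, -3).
The point (3, 2) lies strictly inside the polygon

Cast a horizontal ray to the right from the query point and count how many polygon edges it crosses (each edge strictly once or zero times, handled with the usual half-open convention). 
Parity of crossings → odd ⇒ inside.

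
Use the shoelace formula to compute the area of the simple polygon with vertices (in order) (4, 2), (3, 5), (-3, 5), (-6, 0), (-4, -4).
Area = 53

Shoelace formula: Area = (1/2) |Σ_i (x_i · y_{i+1} − x_{i+1} · y_i)| (indices mod n). Compute each cross term:
  (4)(5) − (3)(2) = 14
  (3)(5) − (-3)(5) = 30
  (-3)(0) − (-6)(5) = 30
  (-6)(-4) − (-4)(0) = 24
  (-4)(2) − (4)(-4) = 8
Sum = 106, so (signed) Area = 106/2 = 53, |Area| = 53.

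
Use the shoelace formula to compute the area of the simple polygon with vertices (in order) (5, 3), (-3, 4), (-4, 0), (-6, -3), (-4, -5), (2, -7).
Area = 77

Shoelace formula: Area = (1/2) |Σ_i (x_i · y_{i+1} − x_{i+1} · y_i)| (indices mod n). Compute each cross term:
  (5)(4) − (-3)(3) = 29
  (-3)(0) − (-4)(4) = 16
  (-4)(-3) − (-6)(0) = 12
  (-6)(-5) − (-4)(-3) = 18
  (-4)(-7) − (2)(-5) = 38
  (2)(3) − (5)(-7) = 41
Sum = 154, so (signed) Area = 154/2 = 77, |Area| = 77.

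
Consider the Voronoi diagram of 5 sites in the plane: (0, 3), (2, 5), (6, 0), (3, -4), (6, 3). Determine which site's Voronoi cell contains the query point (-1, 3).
Nearest site = (0, 3)

The Voronoi cell of site s contains exactly those query points closer to s than to any other site. Compute squared distances from q = (-1, 3) to each site:
  (0 − -1)² + (3 − 3)² = 1
  (2 − -1)² + (5 − 3)² = 13
  (6 − -1)² + (3 − 3)² = 49
  (6 − -1)² + (0 − 3)² = 58
  (3 − -1)² + (-4 − 3)² = 65
Minimum is attained by (0, 3), so q lies in its Voronoi cell.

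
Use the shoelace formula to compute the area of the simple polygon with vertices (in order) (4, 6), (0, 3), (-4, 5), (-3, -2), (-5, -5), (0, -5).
Area = 97/2

Shoelace formula: Area = (1/2) |Σ_i (x_i · y_{i+1} − x_{i+1} · y_i)| (indices mod n). Compute each cross term:
  (4)(3) − (0)(6) = 12
  (0)(5) − (-4)(3) = 12
  (-4)(-2) − (-3)(5) = 23
  (-3)(-5) − (-5)(-2) = 5
  (-5)(-5) − (0)(-5) = 25
  (0)(6) − (4)(-5) = 20
Sum = 97, so (signed) Area = 97/2 = 97/2, |Area| = 97/2.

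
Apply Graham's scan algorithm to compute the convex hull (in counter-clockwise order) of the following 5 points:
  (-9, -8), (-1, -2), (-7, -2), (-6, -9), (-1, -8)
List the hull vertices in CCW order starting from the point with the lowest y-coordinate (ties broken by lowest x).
Hull (CCW) = [(-6, -9), (-1, -8), (-1, -2), (-7, -2), (-9, -8)]

Graham scan procedure:
  1. Find the pivot p₀ = point with lowest y (tie → lowest x): (-6, -9).
  2. Sort the remaining points by polar angle around p₀.
  3. Walk through sorted points, maintaining a stack; pop the top while the last three entries make a non-left turn (cross product ≤ 0).
  4. Final stack is the convex hull in CCW order: (-6, -9), (-1, -8), (-1, -2), (-7, -2), (-9, -8).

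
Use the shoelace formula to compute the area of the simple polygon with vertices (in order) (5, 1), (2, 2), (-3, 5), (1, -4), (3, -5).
Area = 33

Shoelace formula: Area = (1/2) |Σ_i (x_i · y_{i+1} − x_{i+1} · y_i)| (indices mod n). Compute each cross term:
  (5)(2) − (2)(1) = 8
  (2)(5) − (-3)(2) = 16
  (-3)(-4) − (1)(5) = 7
  (1)(-5) − (3)(-4) = 7
  (3)(1) − (5)(-5) = 28
Sum = 66, so (signed) Area = 66/2 = 33, |Area| = 33.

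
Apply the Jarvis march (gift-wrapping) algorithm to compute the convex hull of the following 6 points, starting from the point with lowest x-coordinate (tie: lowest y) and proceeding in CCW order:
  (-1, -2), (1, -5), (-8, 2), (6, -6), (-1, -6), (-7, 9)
Hull (CCW) = [(-8, 2), (-1, -6), (6, -6), (-7, 9)]

Jarvis march: at each step, from the current hull vertex p, select the next vertex q as the point such that every other point lies strictly to the left of (or on) the directed line p → q. (Equivalently: for every other point r, the cross product (q − p) × (r − p) ≥ 0.)
Starting point (lowest x, tie lowest y): (-8, 2). Wrap until returning to start. Resulting hull: (-8, 2), (-1, -6), (6, -6), (-7, 9).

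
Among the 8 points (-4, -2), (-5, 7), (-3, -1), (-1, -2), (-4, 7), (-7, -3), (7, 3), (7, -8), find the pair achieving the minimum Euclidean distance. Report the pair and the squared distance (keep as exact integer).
Pair = ((-5, 7), (-4, 7)); squared distance = 1

Compute all C(8, 2) = 28 pairwise squared distances (x_i − x_j)² + (y_i − y_j)². The minimum is 1, attained by the pair ((-5, 7), (-4, 7)).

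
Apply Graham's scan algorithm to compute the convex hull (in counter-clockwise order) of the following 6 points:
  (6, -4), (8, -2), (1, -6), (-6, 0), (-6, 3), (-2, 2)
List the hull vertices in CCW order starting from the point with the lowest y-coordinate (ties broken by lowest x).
Hull (CCW) = [(1, -6), (6, -4), (8, -2), (-2, 2), (-6, 3), (-6, 0)]

Graham scan procedure:
  1. Find the pivot p₀ = point with lowest y (tie → lowest x): (1, -6).
  2. Sort the remaining points by polar angle around p₀.
  3. Walk through sorted points, maintaining a stack; pop the top while the last three entries make a non-left turn (cross product ≤ 0).
  4. Final stack is the convex hull in CCW order: (1, -6), (6, -4), (8, -2), (-2, 2), (-6, 3), (-6, 0).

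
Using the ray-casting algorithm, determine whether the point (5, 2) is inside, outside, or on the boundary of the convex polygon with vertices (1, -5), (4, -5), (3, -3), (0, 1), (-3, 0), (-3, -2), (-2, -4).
The point (5, 2) lies strictly outside the polygon

Cast a horizontal ray to the right from the query point and count how many polygon edges it crosses (each edge strictly once or zero times, handled with the usual half-open convention). 
Parity of crossings → even ⇒ outside.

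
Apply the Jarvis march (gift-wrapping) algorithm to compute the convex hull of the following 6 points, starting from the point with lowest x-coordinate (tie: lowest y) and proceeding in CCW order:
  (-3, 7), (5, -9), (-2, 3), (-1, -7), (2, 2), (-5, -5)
Hull (CCW) = [(-5, -5), (-1, -7), (5, -9), (2, 2), (-3, 7)]

Jarvis march: at each step, from the current hull vertex p, select the next vertex q as the point such that every other point lies strictly to the left of (or on) the directed line p → q. (Equivalently: for every other point r, the cross product (q − p) × (r − p) ≥ 0.)
Starting point (lowest x, tie lowest y): (-5, -5). Wrap until returning to start. Resulting hull: (-5, -5), (-1, -7), (5, -9), (2, 2), (-3, 7).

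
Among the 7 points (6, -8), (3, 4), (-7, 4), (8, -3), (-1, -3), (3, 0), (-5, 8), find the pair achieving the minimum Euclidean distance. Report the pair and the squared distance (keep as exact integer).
Pair = ((3, 4), (3, 0)); squared distance = 16

Compute all C(7, 2) = 21 pairwise squared distances (x_i − x_j)² + (y_i − y_j)². The minimum is 16, attained by the pair ((3, 4), (3, 0)).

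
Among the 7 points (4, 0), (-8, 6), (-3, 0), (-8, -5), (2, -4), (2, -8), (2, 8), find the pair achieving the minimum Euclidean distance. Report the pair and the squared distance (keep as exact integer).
Pair = ((2, -4), (2, -8)); squared distance = 16

Compute all C(7, 2) = 21 pairwise squared distances (x_i − x_j)² + (y_i − y_j)². The minimum is 16, attained by the pair ((2, -4), (2, -8)).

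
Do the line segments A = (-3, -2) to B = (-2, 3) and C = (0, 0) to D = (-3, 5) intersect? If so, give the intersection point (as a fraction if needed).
No (intersection of containing lines falls outside at least one segment)

Parametrize and solve: t = 21/20, s = 13/20. At least one of these is outside [0, 1], so the segments do not intersect.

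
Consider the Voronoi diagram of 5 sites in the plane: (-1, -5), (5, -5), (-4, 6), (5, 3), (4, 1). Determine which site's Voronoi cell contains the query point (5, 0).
Nearest site = (4, 1)

The Voronoi cell of site s contains exactly those query points closer to s than to any other site. Compute squared distances from q = (5, 0) to each site:
  (4 − 5)² + (1 − 0)² = 2
  (5 − 5)² + (3 − 0)² = 9
  (5 − 5)² + (-5 − 0)² = 25
  (-1 − 5)² + (-5 − 0)² = 61
  (-4 − 5)² + (6 − 0)² = 117
Minimum is attained by (4, 1), so q lies in its Voronoi cell.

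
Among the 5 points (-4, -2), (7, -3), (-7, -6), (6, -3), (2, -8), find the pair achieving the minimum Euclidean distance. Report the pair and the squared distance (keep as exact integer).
Pair = ((7, -3), (6, -3)); squared distance = 1

Compute all C(5, 2) = 10 pairwise squared distances (x_i − x_j)² + (y_i − y_j)². The minimum is 1, attained by the pair ((7, -3), (6, -3)).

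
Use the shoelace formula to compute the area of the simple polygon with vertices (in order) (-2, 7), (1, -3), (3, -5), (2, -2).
Area = 17/2

Shoelace formula: Area = (1/2) |Σ_i (x_i · y_{i+1} − x_{i+1} · y_i)| (indices mod n). Compute each cross term:
  (-2)(-3) − (1)(7) = -1
  (1)(-5) − (3)(-3) = 4
  (3)(-2) − (2)(-5) = 4
  (2)(7) − (-2)(-2) = 10
Sum = 17, so (signed) Area = 17/2 = 17/2, |Area| = 17/2.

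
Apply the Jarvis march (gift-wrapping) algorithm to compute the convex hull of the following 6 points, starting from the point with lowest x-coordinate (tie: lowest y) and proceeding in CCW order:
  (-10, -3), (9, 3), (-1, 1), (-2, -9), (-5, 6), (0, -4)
Hull (CCW) = [(-10, -3), (-2, -9), (9, 3), (-5, 6)]

Jarvis march: at each step, from the current hull vertex p, select the next vertex q as the point such that every other point lies strictly to the left of (or on) the directed line p → q. (Equivalently: for every other point r, the cross product (q − p) × (r − p) ≥ 0.)
Starting point (lowest x, tie lowest y): (-10, -3). Wrap until returning to start. Resulting hull: (-10, -3), (-2, -9), (9, 3), (-5, 6).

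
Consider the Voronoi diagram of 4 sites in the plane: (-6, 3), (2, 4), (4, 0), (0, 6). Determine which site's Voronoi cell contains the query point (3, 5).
Nearest site = (2, 4)

The Voronoi cell of site s contains exactly those query points closer to s than to any other site. Compute squared distances from q = (3, 5) to each site:
  (2 − 3)² + (4 − 5)² = 2
  (0 − 3)² + (6 − 5)² = 10
  (4 − 3)² + (0 − 5)² = 26
  (-6 − 3)² + (3 − 5)² = 85
Minimum is attained by (2, 4), so q lies in its Voronoi cell.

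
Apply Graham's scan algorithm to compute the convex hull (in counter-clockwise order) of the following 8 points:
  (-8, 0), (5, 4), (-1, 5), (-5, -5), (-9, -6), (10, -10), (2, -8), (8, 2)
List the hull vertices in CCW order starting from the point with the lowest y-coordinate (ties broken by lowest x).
Hull (CCW) = [(10, -10), (8, 2), (5, 4), (-1, 5), (-8, 0), (-9, -6)]

Graham scan procedure:
  1. Find the pivot p₀ = point with lowest y (tie → lowest x): (10, -10).
  2. Sort the remaining points by polar angle around p₀.
  3. Walk through sorted points, maintaining a stack; pop the top while the last three entries make a non-left turn (cross product ≤ 0).
  4. Final stack is the convex hull in CCW order: (10, -10), (8, 2), (5, 4), (-1, 5), (-8, 0), (-9, -6).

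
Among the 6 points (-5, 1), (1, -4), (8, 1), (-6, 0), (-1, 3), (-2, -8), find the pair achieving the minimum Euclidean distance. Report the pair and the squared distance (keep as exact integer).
Pair = ((-5, 1), (-6, 0)); squared distance = 2

Compute all C(6, 2) = 15 pairwise squared distances (x_i − x_j)² + (y_i − y_j)². The minimum is 2, attained by the pair ((-5, 1), (-6, 0)).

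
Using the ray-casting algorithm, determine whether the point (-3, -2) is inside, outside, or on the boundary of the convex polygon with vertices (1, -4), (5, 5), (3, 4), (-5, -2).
The point (-3, -2) lies strictly inside the polygon

Cast a horizontal ray to the right from the query point and count how many polygon edges it crosses (each edge strictly once or zero times, handled with the usual half-open convention). 
Parity of crossings → odd ⇒ inside.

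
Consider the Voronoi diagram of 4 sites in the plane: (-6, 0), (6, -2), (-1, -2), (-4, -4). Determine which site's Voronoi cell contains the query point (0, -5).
Nearest site = (-1, -2)

The Voronoi cell of site s contains exactly those query points closer to s than to any other site. Compute squared distances from q = (0, -5) to each site:
  (-1 − 0)² + (-2 − -5)² = 10
  (-4 − 0)² + (-4 − -5)² = 17
  (6 − 0)² + (-2 − -5)² = 45
  (-6 − 0)² + (0 − -5)² = 61
Minimum is attained by (-1, -2), so q lies in its Voronoi cell.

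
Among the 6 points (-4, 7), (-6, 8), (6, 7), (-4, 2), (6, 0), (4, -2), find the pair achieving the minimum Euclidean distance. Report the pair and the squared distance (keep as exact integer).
Pair = ((-4, 7), (-6, 8)); squared distance = 5

Compute all C(6, 2) = 15 pairwise squared distances (x_i − x_j)² + (y_i − y_j)². The minimum is 5, attained by the pair ((-4, 7), (-6, 8)).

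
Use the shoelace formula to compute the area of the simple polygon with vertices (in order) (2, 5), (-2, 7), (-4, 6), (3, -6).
Area = 73/2

Shoelace formula: Area = (1/2) |Σ_i (x_i · y_{i+1} − x_{i+1} · y_i)| (indices mod n). Compute each cross term:
  (2)(7) − (-2)(5) = 24
  (-2)(6) − (-4)(7) = 16
  (-4)(-6) − (3)(6) = 6
  (3)(5) − (2)(-6) = 27
Sum = 73, so (signed) Area = 73/2 = 73/2, |Area| = 73/2.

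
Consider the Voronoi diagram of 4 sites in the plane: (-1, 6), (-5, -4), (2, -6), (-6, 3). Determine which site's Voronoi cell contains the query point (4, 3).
Nearest site = (-1, 6)

The Voronoi cell of site s contains exactly those query points closer to s than to any other site. Compute squared distances from q = (4, 3) to each site:
  (-1 − 4)² + (6 − 3)² = 34
  (2 − 4)² + (-6 − 3)² = 85
  (-6 − 4)² + (3 − 3)² = 100
  (-5 − 4)² + (-4 − 3)² = 130
Minimum is attained by (-1, 6), so q lies in its Voronoi cell.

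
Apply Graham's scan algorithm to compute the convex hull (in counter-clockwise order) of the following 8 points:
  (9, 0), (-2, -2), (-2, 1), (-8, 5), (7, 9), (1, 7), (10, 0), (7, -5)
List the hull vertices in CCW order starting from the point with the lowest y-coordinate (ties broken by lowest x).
Hull (CCW) = [(7, -5), (10, 0), (7, 9), (-8, 5), (-2, -2)]

Graham scan procedure:
  1. Find the pivot p₀ = point with lowest y (tie → lowest x): (7, -5).
  2. Sort the remaining points by polar angle around p₀.
  3. Walk through sorted points, maintaining a stack; pop the top while the last three entries make a non-left turn (cross product ≤ 0).
  4. Final stack is the convex hull in CCW order: (7, -5), (10, 0), (7, 9), (-8, 5), (-2, -2).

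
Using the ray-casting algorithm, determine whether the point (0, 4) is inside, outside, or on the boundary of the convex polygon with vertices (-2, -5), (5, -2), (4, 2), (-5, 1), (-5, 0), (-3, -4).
The point (0, 4) lies strictly outside the polygon

Cast a horizontal ray to the right from the query point and count how many polygon edges it crosses (each edge strictly once or zero times, handled with the usual half-open convention). 
Parity of crossings → even ⇒ outside.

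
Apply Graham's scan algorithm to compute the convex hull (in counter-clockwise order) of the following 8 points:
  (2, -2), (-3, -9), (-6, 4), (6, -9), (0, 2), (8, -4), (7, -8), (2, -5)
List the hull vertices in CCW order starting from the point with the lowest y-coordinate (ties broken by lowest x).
Hull (CCW) = [(-3, -9), (6, -9), (7, -8), (8, -4), (0, 2), (-6, 4)]

Graham scan procedure:
  1. Find the pivot p₀ = point with lowest y (tie → lowest x): (-3, -9).
  2. Sort the remaining points by polar angle around p₀.
  3. Walk through sorted points, maintaining a stack; pop the top while the last three entries make a non-left turn (cross product ≤ 0).
  4. Final stack is the convex hull in CCW order: (-3, -9), (6, -9), (7, -8), (8, -4), (0, 2), (-6, 4).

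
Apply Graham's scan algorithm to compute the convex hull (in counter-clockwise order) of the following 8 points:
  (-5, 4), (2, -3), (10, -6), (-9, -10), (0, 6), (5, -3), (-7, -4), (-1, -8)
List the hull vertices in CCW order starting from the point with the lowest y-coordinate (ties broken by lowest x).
Hull (CCW) = [(-9, -10), (10, -6), (0, 6), (-5, 4)]

Graham scan procedure:
  1. Find the pivot p₀ = point with lowest y (tie → lowest x): (-9, -10).
  2. Sort the remaining points by polar angle around p₀.
  3. Walk through sorted points, maintaining a stack; pop the top while the last three entries make a non-left turn (cross product ≤ 0).
  4. Final stack is the convex hull in CCW order: (-9, -10), (10, -6), (0, 6), (-5, 4).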